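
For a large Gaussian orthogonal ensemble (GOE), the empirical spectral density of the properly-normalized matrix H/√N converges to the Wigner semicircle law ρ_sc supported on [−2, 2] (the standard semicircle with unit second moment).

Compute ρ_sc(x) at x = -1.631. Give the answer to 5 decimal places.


ρ_sc(x) = (1/(2π)) √(4 − x²). With x = -1.631:
  4 − x² = 4 − (-1.631)² = 4 − 2.660161 = 1.339839.
  √(4 − x²) = 1.157514.
  1/(2π) = 0.159155.
  ρ_sc(-1.631) = 0.159155 · 1.157514 = 0.184224.

Rounded to 5 decimal places: ρ_sc(-1.631) ≈ 0.18422.


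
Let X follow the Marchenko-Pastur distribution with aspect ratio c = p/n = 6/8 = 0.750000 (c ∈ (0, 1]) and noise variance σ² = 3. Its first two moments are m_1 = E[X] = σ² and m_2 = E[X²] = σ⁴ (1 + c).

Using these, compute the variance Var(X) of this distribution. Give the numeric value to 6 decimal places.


m_1 = E[X] = σ² = 3, so m_1² = 9.
m_2 = E[X²] = σ⁴ (1 + c) = 9 · (1 + 0.750000) = 9 · 1.750000 = 15.750000.
(Note m_2 − m_1² simplifies to c · σ⁴ = 0.750000 · 9.)

Var(X) = m_2 − m_1² = 15.750000 − 9 = 6.750000.


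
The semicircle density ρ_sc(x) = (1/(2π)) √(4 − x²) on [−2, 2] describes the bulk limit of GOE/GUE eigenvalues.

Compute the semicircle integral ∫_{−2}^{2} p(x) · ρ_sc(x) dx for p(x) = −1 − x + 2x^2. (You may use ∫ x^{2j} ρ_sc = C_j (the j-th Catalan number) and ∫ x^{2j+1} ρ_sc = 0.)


Write p(x) = Σ a_i x^i, split into monomials and integrate each against ρ_sc separately.
Using ∫ x^{2j} ρ_sc = C_j = (1/(j+1)) C(2j, j) (Catalan numbers) and ∫ x^{2j+1} ρ_sc = 0 (odd monomials vanish by symmetry):
  i = 0 (even): a_0 · C_{0} = -1 · 1 = -1
  i = 1 (odd): ∫ x^1 ρ_sc = 0 (vanishes)
  i = 2 (even): a_2 · C_{1} = 2 · 1 = 2

Summing the contributions: ∫_{−2}^{2} p(x) ρ_sc(x) dx = (-1) + 2 = 1.


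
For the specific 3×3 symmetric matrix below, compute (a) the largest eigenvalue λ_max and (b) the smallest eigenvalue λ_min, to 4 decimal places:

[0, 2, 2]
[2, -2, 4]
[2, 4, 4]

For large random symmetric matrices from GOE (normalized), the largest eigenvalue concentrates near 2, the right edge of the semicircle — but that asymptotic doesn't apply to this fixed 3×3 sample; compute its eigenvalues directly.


Since M is real symmetric, all three eigenvalues are real; they are the roots of det(λI − M) = λ³ − (tr M) λ² + s λ − det M, where s is the sum of the principal 2×2 minors.
tr M = 0 + (-2) + 4 = 2.
s = (0·(-2) − 2²) + (0·4 − 2²) + ((-2)·4 − 4²) = -4 + (-4) + (-24) = -32.
det M (expand along row 1) = 0·(-24) − 2·0 + 2·12 = 24.
Characteristic polynomial: λ³ − 2λ² − 32λ − 24 = 0.
Substitute λ = y + (tr M)/3 = y + 0.666667 to remove the quadratic term: y³ + p·y + q = 0 with p = s − (tr M)²/3 = -33.333333 and q = −2(tr M)³/27 + (tr M)·s/3 − det M = -45.925926.
Three real roots ⇒ use the trigonometric (Viète) form: r = 2√(−p/3) = 6.666667, φ = arccos(3q/(p·r)) = arccos(0.620000) = 0.902054 rad.
y_k = r·cos(φ/3 − 2πk/3) for k = 0, 1, 2 gives y = 6.367560, -1.473818, -4.893742.
λ_k = y_k + 0.666667 gives λ = 7.0342, -0.8072, -4.2271 (check: the sum is 2.0000 = tr M).

Hence λ_max = 7.0342 and λ_min = -4.2271.


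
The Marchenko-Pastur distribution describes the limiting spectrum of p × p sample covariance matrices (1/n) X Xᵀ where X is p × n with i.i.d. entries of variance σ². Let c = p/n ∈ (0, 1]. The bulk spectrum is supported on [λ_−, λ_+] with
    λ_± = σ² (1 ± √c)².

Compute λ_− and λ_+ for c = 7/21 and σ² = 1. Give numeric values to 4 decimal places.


c = 7/21 = 0.333333; √c = 0.577350.
λ_− = σ² (1 − √c)² = 1 · (1 − 0.577350)² = 1 · (0.422650)² = 0.178633.
λ_+ = σ² (1 + √c)² = 1 · (1 + 0.577350)² = 1 · (1.577350)² = 2.488034.

Rounded to 4 decimal places: λ_− ≈ 0.1786, λ_+ ≈ 2.4880.


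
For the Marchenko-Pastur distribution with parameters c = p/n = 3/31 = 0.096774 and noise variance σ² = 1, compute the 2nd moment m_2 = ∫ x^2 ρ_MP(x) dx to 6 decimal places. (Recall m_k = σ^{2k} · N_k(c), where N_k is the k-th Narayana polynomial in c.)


E[X²] = σ⁴ (1 + c) (second MP moment). With σ² = 1 (so σ⁴ = 1) and c = 3/31 = 0.096774: E[X²] = 1 · (1 + 0.096774) = 1 · 1.096774.

So E[X^2] = 1.096774.


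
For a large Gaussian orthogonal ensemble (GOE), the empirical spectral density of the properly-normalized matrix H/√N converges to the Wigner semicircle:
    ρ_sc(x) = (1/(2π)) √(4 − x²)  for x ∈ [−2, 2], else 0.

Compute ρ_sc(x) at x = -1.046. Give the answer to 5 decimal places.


ρ_sc(x) = (1/(2π)) √(4 − x²). With x = -1.046:
  4 − x² = 4 − (-1.046)² = 4 − 1.094116 = 2.905884.
  √(4 − x²) = 1.704665.
  1/(2π) = 0.159155.
  ρ_sc(-1.046) = 0.159155 · 1.704665 = 0.271306.

Rounded to 5 decimal places: ρ_sc(-1.046) ≈ 0.27131.


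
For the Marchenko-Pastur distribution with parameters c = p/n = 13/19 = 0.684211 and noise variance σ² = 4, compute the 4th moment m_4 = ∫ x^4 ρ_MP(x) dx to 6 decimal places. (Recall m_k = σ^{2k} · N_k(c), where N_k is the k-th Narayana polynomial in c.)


E[X⁴] = σ⁸ (1 + 6c + 6c² + c³) (fourth MP moment). With σ² = 4 (so σ⁸ = 256) and c = 13/19 = 0.684211: E[X⁴] = 256 · (1 + 6·0.684211 + 6·(0.684211)² + (0.684211)³) = 256 · 8.234437.

So E[X^4] = 2108.015746.


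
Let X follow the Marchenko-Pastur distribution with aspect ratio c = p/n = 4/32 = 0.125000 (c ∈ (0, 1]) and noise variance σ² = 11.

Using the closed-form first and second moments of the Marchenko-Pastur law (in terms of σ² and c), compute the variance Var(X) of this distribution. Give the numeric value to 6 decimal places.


Recall the MP moments m_1 = E[X] = σ² and m_2 = E[X²] = σ⁴ (1 + c).
m_1 = E[X] = σ² = 11, so m_1² = 121.
m_2 = E[X²] = σ⁴ (1 + c) = 121 · (1 + 0.125000) = 121 · 1.125000 = 136.125000.
(Note m_2 − m_1² simplifies to c · σ⁴ = 0.125000 · 121.)

Var(X) = m_2 − m_1² = 136.125000 − 121 = 15.125000.


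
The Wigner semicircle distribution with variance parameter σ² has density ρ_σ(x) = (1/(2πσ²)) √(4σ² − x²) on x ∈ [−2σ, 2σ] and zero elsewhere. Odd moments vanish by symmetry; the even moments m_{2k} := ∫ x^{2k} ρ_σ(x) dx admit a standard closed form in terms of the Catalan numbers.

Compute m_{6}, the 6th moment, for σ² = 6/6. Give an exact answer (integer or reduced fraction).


By the scaled semicircle moment identity, m_{2k} = σ^{2k} · C_k with k = 3.
C_3 = (1/(k+1)) · C(2k, k) = (1/4) · C(6, 3) = (1/4) · 20 = 5.
σ^{2k} = (σ²)^k = (6/6)^3 = 1.

Therefore m_{6} = σ^{6} · C_3 = 1 · 5 = 5.


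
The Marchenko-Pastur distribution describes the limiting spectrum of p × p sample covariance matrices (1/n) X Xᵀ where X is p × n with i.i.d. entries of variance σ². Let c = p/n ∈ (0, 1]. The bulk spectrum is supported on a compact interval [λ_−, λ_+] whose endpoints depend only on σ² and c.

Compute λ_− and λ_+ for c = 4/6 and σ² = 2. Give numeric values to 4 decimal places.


c = 4/6 = 0.666667; √c = 0.816497.
λ_− = σ² (1 − √c)² = 2 · (1 − 0.816497)² = 2 · (0.183503)² = 0.067347.
λ_+ = σ² (1 + √c)² = 2 · (1 + 0.816497)² = 2 · (1.816497)² = 6.599320.

Rounded to 4 decimal places: λ_− ≈ 0.0673, λ_+ ≈ 6.5993.


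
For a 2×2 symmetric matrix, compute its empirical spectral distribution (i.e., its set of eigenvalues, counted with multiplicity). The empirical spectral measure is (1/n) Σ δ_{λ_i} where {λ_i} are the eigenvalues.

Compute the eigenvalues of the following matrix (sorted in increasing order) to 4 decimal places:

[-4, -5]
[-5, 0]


Since M is real symmetric, both eigenvalues are real; they are the roots of det(λI − M) = λ² − (tr M) λ + det M.
tr M = -4 + 0 = -4.
det M = (-4)·0 − (-5)² = 0 − 25 = -25.
Characteristic polynomial: λ² + 4λ − 25 = 0.
Discriminant Δ = (tr M)² − 4·det M = 16 − (-100) = 116; √Δ = 10.770330.
λ = (tr M ± √Δ)/2 = (-4 ± 10.770330)/2, giving (tr M − √Δ)/2 = -7.3852 and (tr M + √Δ)/2 = 3.3852.

Eigenvalues sorted in increasing order: [-7.3852, 3.3852].


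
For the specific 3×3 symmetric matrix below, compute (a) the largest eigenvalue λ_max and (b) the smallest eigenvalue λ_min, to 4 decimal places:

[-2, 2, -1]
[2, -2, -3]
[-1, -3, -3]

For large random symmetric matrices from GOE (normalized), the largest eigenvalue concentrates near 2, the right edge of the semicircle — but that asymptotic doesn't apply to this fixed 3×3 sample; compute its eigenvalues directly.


Since M is real symmetric, all three eigenvalues are real; they are the roots of det(λI − M) = λ³ − (tr M) λ² + s λ − det M, where s is the sum of the principal 2×2 minors.
tr M = -2 + (-2) + (-3) = -7.
s = ((-2)·(-2) − 2²) + ((-2)·(-3) − (-1)²) + ((-2)·(-3) − (-3)²) = 0 + 5 + (-3) = 2.
det M (expand along row 1) = (-2)·(-3) − 2·(-9) + (-1)·(-8) = 32.
Characteristic polynomial: λ³ + 7λ² + 2λ − 32 = 0.
Substitute λ = y + (tr M)/3 = y − 2.333333 to remove the quadratic term: y³ + p·y + q = 0 with p = s − (tr M)²/3 = -14.333333 and q = −2(tr M)³/27 + (tr M)·s/3 − det M = -11.259259.
Three real roots ⇒ use the trigonometric (Viète) form: r = 2√(−p/3) = 4.371626, φ = arccos(3q/(p·r)) = arccos(0.539065) = 1.001470 rad.
y_k = r·cos(φ/3 − 2πk/3) for k = 0, 1, 2 gives y = 4.130297, -0.824656, -3.305640.
λ_k = y_k − 2.333333 gives λ = 1.7970, -3.1580, -5.6390 (check: the sum is -7.0000 = tr M).

Hence λ_max = 1.7970 and λ_min = -5.6390.


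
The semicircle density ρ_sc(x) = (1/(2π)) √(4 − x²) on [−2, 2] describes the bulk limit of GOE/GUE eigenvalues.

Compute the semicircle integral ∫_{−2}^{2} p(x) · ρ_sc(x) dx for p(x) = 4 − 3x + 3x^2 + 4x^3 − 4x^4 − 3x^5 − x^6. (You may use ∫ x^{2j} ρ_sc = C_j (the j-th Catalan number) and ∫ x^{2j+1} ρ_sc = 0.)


Write p(x) = Σ a_i x^i, split into monomials and integrate each against ρ_sc separately.
Using ∫ x^{2j} ρ_sc = C_j = (1/(j+1)) C(2j, j) (Catalan numbers) and ∫ x^{2j+1} ρ_sc = 0 (odd monomials vanish by symmetry):
  i = 0 (even): a_0 · C_{0} = 4 · 1 = 4
  i = 1 (odd): ∫ x^1 ρ_sc = 0 (vanishes)
  i = 2 (even): a_2 · C_{1} = 3 · 1 = 3
  i = 3 (odd): ∫ x^3 ρ_sc = 0 (vanishes)
  i = 4 (even): a_4 · C_{2} = -4 · 2 = -8
  i = 5 (odd): ∫ x^5 ρ_sc = 0 (vanishes)
  i = 6 (even): a_6 · C_{3} = -1 · 5 = -5

Summing the contributions: ∫_{−2}^{2} p(x) ρ_sc(x) dx = 4 + 3 + (-8) + (-5) = -6.


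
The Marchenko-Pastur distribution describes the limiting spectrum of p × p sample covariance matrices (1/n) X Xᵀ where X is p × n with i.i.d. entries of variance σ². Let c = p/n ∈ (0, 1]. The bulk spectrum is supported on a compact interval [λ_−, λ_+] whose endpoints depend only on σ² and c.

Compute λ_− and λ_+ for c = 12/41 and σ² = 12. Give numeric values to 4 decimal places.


c = 12/41 = 0.292683; √c = 0.541002.
λ_− = σ² (1 − √c)² = 12 · (1 − 0.541002)² = 12 · (0.458998)² = 2.528152.
λ_+ = σ² (1 + √c)² = 12 · (1 + 0.541002)² = 12 · (1.541002)² = 28.496238.

Rounded to 4 decimal places: λ_− ≈ 2.5282, λ_+ ≈ 28.4962.


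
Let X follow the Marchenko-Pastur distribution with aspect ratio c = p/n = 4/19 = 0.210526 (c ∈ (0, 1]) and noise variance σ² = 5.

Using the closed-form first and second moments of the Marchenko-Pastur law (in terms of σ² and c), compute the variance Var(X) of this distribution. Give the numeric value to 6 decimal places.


Recall the MP moments m_1 = E[X] = σ² and m_2 = E[X²] = σ⁴ (1 + c).
m_1 = E[X] = σ² = 5, so m_1² = 25.
m_2 = E[X²] = σ⁴ (1 + c) = 25 · (1 + 0.210526) = 25 · 1.210526 = 30.263158.
(Note m_2 − m_1² simplifies to c · σ⁴ = 0.210526 · 25.)

Var(X) = m_2 − m_1² = 30.263158 − 25 = 5.263158.


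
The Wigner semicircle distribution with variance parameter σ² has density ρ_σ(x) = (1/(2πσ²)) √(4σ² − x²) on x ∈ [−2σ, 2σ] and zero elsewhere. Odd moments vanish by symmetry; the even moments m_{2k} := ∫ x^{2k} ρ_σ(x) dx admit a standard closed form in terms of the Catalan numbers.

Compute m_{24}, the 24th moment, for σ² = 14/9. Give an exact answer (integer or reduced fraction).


By the scaled semicircle moment identity, m_{2k} = σ^{2k} · C_k with k = 12.
C_12 = (1/(k+1)) · C(2k, k) = (1/13) · C(24, 12) = (1/13) · 2704156 = 208012.
σ^{2k} = (σ²)^k = (14/9)^12 = 56693912375296/282429536481.

Therefore m_{24} = σ^{24} · C_12 = (56693912375296/282429536481) · 208012 = 11793014101010071552/282429536481.


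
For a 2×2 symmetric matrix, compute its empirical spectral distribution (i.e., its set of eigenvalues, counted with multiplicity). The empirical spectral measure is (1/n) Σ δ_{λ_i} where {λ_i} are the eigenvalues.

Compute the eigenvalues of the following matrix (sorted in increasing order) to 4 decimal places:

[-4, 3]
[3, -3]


Since M is real symmetric, both eigenvalues are real; they are the roots of det(λI − M) = λ² − (tr M) λ + det M.
tr M = -4 + (-3) = -7.
det M = (-4)·(-3) − 3² = 12 − 9 = 3.
Characteristic polynomial: λ² + 7λ + 3 = 0.
Discriminant Δ = (tr M)² − 4·det M = 49 − 12 = 37; √Δ = 6.082763.
λ = (tr M ± √Δ)/2 = (-7 ± 6.082763)/2, giving (tr M − √Δ)/2 = -6.5414 and (tr M + √Δ)/2 = -0.4586.

Eigenvalues sorted in increasing order: [-6.5414, -0.4586].


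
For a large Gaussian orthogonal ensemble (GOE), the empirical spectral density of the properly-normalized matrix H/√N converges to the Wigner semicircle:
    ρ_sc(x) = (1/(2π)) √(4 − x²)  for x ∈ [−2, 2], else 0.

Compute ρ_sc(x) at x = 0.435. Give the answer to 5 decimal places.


ρ_sc(x) = (1/(2π)) √(4 − x²). With x = 0.435:
  4 − x² = 4 − (0.435)² = 4 − 0.189225 = 3.810775.
  √(4 − x²) = 1.952121.
  1/(2π) = 0.159155.
  ρ_sc(0.435) = 0.159155 · 1.952121 = 0.310690.

Rounded to 5 decimal places: ρ_sc(0.435) ≈ 0.31069.


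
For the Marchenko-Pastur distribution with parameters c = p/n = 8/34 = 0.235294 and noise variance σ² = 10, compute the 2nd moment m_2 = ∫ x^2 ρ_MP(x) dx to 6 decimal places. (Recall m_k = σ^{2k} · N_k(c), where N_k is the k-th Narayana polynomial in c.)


E[X²] = σ⁴ (1 + c) (second MP moment). With σ² = 10 (so σ⁴ = 100) and c = 8/34 = 0.235294: E[X²] = 100 · (1 + 0.235294) = 100 · 1.235294.

So E[X^2] = 123.529412.


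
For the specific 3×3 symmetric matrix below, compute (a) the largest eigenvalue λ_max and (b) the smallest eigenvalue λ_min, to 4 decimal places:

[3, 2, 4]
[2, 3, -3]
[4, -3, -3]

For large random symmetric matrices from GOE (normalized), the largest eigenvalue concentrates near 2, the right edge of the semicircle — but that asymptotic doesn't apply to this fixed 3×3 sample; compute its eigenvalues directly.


Since M is real symmetric, all three eigenvalues are real; they are the roots of det(λI − M) = λ³ − (tr M) λ² + s λ − det M, where s is the sum of the principal 2×2 minors.
tr M = 3 + 3 + (-3) = 3.
s = (3·3 − 2²) + (3·(-3) − 4²) + (3·(-3) − (-3)²) = 5 + (-25) + (-18) = -38.
det M (expand along row 1) = 3·(-18) − 2·6 + 4·(-18) = -138.
Characteristic polynomial: λ³ − 3λ² − 38λ + 138 = 0.
Substitute λ = y + (tr M)/3 = y + 1.000000 to remove the quadratic term: y³ + p·y + q = 0 with p = s − (tr M)²/3 = -41.000000 and q = −2(tr M)³/27 + (tr M)·s/3 − det M = 98.000000.
Three real roots ⇒ use the trigonometric (Viète) form: r = 2√(−p/3) = 7.393691, φ = arccos(3q/(p·r)) = arccos(-0.969845) = 2.895389 rad.
y_k = r·cos(φ/3 − 2πk/3) for k = 0, 1, 2 gives y = 4.209304, 3.159502, -7.368806.
λ_k = y_k + 1.000000 gives λ = 5.2093, 4.1595, -6.3688 (check: the sum is 3.0000 = tr M).

Hence λ_max = 5.2093 and λ_min = -6.3688.


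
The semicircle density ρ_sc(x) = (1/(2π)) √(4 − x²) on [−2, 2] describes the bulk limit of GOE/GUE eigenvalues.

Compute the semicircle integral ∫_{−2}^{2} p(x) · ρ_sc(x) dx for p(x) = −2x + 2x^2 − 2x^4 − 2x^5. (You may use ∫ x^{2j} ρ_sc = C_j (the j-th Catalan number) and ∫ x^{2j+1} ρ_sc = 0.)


Write p(x) = Σ a_i x^i, split into monomials and integrate each against ρ_sc separately.
Using ∫ x^{2j} ρ_sc = C_j = (1/(j+1)) C(2j, j) (Catalan numbers) and ∫ x^{2j+1} ρ_sc = 0 (odd monomials vanish by symmetry):
  i = 1 (odd): ∫ x^1 ρ_sc = 0 (vanishes)
  i = 2 (even): a_2 · C_{1} = 2 · 1 = 2
  i = 4 (even): a_4 · C_{2} = -2 · 2 = -4
  i = 5 (odd): ∫ x^5 ρ_sc = 0 (vanishes)

Summing the contributions: ∫_{−2}^{2} p(x) ρ_sc(x) dx = 2 + (-4) = -2.


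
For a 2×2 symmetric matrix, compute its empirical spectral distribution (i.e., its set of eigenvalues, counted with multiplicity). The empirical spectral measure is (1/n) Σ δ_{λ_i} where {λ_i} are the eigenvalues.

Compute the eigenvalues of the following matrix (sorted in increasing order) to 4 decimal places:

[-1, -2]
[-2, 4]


Since M is real symmetric, both eigenvalues are real; they are the roots of det(λI − M) = λ² − (tr M) λ + det M.
tr M = -1 + 4 = 3.
det M = (-1)·4 − (-2)² = -4 − 4 = -8.
Characteristic polynomial: λ² − 3λ − 8 = 0.
Discriminant Δ = (tr M)² − 4·det M = 9 − (-32) = 41; √Δ = 6.403124.
λ = (tr M ± √Δ)/2 = (3 ± 6.403124)/2, giving (tr M − √Δ)/2 = -1.7016 and (tr M + √Δ)/2 = 4.7016.

Eigenvalues sorted in increasing order: [-1.7016, 4.7016].


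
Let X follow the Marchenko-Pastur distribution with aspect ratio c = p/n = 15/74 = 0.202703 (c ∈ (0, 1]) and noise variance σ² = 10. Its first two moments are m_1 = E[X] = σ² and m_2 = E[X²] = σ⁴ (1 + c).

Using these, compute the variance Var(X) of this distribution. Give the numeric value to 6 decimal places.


m_1 = E[X] = σ² = 10, so m_1² = 100.
m_2 = E[X²] = σ⁴ (1 + c) = 100 · (1 + 0.202703) = 100 · 1.202703 = 120.270270.
(Note m_2 − m_1² simplifies to c · σ⁴ = 0.202703 · 100.)

Var(X) = m_2 − m_1² = 120.270270 − 100 = 20.270270.


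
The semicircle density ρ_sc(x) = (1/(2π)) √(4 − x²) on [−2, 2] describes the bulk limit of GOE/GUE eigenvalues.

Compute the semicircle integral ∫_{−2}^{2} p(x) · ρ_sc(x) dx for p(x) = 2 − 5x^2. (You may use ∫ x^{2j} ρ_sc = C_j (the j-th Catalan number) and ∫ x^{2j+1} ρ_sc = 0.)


Write p(x) = Σ a_i x^i, split into monomials and integrate each against ρ_sc separately.
Using ∫ x^{2j} ρ_sc = C_j = (1/(j+1)) C(2j, j) (Catalan numbers) and ∫ x^{2j+1} ρ_sc = 0 (odd monomials vanish by symmetry):
  i = 0 (even): a_0 · C_{0} = 2 · 1 = 2
  i = 2 (even): a_2 · C_{1} = -5 · 1 = -5

Summing the contributions: ∫_{−2}^{2} p(x) ρ_sc(x) dx = 2 + (-5) = -3.


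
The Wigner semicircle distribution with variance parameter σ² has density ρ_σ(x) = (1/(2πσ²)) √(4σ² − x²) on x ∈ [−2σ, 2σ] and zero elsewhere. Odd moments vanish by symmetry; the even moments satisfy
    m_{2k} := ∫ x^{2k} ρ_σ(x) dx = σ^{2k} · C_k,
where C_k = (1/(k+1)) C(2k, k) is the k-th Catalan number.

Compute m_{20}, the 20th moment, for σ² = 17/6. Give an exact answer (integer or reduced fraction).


By the scaled semicircle moment identity, m_{2k} = σ^{2k} · C_k with k = 10.
C_10 = (1/(k+1)) · C(2k, k) = (1/11) · C(20, 10) = (1/11) · 184756 = 16796.
σ^{2k} = (σ²)^k = (17/6)^10 = 2015993900449/60466176.

Therefore m_{20} = σ^{20} · C_10 = (2015993900449/60466176) · 16796 = 8465158387985351/15116544.


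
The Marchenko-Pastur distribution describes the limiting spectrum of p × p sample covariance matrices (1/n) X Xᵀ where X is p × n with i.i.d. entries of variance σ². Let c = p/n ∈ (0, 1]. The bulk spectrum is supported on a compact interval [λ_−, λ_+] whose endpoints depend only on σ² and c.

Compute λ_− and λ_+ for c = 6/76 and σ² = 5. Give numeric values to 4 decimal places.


c = 6/76 = 0.078947; √c = 0.280976.
λ_− = σ² (1 − √c)² = 5 · (1 − 0.280976)² = 5 · (0.719024)² = 2.584979.
λ_+ = σ² (1 + √c)² = 5 · (1 + 0.280976)² = 5 · (1.280976)² = 8.204494.

Rounded to 4 decimal places: λ_− ≈ 2.5850, λ_+ ≈ 8.2045.


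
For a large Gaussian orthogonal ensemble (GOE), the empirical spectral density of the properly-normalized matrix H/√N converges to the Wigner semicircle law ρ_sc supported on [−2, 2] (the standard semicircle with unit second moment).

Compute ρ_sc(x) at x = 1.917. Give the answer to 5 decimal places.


ρ_sc(x) = (1/(2π)) √(4 − x²). With x = 1.917:
  4 − x² = 4 − (1.917)² = 4 − 3.674889 = 0.325111.
  √(4 − x²) = 0.570185.
  1/(2π) = 0.159155.
  ρ_sc(1.917) = 0.159155 · 0.570185 = 0.090748.

Rounded to 5 decimal places: ρ_sc(1.917) ≈ 0.09075.


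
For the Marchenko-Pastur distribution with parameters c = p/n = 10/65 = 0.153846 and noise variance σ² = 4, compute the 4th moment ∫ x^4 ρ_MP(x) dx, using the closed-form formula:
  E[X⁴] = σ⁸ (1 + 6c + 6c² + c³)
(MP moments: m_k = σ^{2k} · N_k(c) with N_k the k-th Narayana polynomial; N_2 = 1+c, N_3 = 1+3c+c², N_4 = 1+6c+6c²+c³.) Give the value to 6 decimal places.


E[X⁴] = σ⁸ (1 + 6c + 6c² + c³) (fourth MP moment). With σ² = 4 (so σ⁸ = 256) and c = 10/65 = 0.153846: E[X⁴] = 256 · (1 + 6·0.153846 + 6·(0.153846)² + (0.153846)³) = 256 · 2.068730.

So E[X^4] = 529.594902.


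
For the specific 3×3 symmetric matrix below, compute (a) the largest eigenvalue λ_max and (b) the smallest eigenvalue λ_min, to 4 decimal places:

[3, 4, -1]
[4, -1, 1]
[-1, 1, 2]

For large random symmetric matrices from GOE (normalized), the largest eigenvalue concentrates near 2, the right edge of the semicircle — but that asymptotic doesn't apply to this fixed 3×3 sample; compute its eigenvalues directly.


Since M is real symmetric, all three eigenvalues are real; they are the roots of det(λI − M) = λ³ − (tr M) λ² + s λ − det M, where s is the sum of the principal 2×2 minors.
tr M = 3 + (-1) + 2 = 4.
s = (3·(-1) − 4²) + (3·2 − (-1)²) + ((-1)·2 − 1²) = -19 + 5 + (-3) = -17.
det M (expand along row 1) = 3·(-3) − 4·9 + (-1)·3 = -48.
Characteristic polynomial: λ³ − 4λ² − 17λ + 48 = 0.
Substitute λ = y + (tr M)/3 = y + 1.333333 to remove the quadratic term: y³ + p·y + q = 0 with p = s − (tr M)²/3 = -22.333333 and q = −2(tr M)³/27 + (tr M)·s/3 − det M = 20.592593.
Three real roots ⇒ use the trigonometric (Viète) form: r = 2√(−p/3) = 5.456902, φ = arccos(3q/(p·r)) = arccos(-0.506912) = 2.102395 rad.
y_k = r·cos(φ/3 − 2πk/3) for k = 0, 1, 2 gives y = 4.170861, 0.961908, -5.132769.
λ_k = y_k + 1.333333 gives λ = 5.5042, 2.2952, -3.7994 (check: the sum is 4.0000 = tr M).

Hence λ_max = 5.5042 and λ_min = -3.7994.


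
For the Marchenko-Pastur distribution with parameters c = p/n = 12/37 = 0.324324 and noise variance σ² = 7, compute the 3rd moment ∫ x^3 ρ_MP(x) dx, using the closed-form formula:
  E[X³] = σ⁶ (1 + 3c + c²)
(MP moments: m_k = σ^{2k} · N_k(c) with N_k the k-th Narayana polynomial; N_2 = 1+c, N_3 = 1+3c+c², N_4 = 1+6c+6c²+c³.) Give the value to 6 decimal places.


E[X³] = σ⁶ (1 + 3c + c²) (third MP moment). With σ² = 7 (so σ⁶ = 343) and c = 12/37 = 0.324324: E[X³] = 343 · (1 + 3·0.324324 + (0.324324)²) = 343 · 2.078159.

So E[X^3] = 712.808619.


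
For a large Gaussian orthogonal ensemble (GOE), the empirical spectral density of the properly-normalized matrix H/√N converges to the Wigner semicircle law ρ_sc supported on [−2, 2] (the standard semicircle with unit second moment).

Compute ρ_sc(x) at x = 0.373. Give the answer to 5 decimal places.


ρ_sc(x) = (1/(2π)) √(4 − x²). With x = 0.373:
  4 − x² = 4 − (0.373)² = 4 − 0.139129 = 3.860871.
  √(4 − x²) = 1.964910.
  1/(2π) = 0.159155.
  ρ_sc(0.373) = 0.159155 · 1.964910 = 0.312725.

Rounded to 5 decimal places: ρ_sc(0.373) ≈ 0.31273.


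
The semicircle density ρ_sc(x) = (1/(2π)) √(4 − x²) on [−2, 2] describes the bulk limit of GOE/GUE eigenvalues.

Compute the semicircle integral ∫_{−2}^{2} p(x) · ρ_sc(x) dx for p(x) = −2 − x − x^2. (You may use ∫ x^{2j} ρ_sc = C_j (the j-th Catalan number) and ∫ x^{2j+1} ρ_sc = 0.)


Write p(x) = Σ a_i x^i, split into monomials and integrate each against ρ_sc separately.
Using ∫ x^{2j} ρ_sc = C_j = (1/(j+1)) C(2j, j) (Catalan numbers) and ∫ x^{2j+1} ρ_sc = 0 (odd monomials vanish by symmetry):
  i = 0 (even): a_0 · C_{0} = -2 · 1 = -2
  i = 1 (odd): ∫ x^1 ρ_sc = 0 (vanishes)
  i = 2 (even): a_2 · C_{1} = -1 · 1 = -1

Summing the contributions: ∫_{−2}^{2} p(x) ρ_sc(x) dx = (-2) + (-1) = -3.


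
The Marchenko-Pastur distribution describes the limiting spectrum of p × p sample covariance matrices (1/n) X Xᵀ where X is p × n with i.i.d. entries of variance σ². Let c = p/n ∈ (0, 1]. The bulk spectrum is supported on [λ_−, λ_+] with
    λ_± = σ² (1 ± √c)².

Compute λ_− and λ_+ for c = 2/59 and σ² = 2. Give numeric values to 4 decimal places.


c = 2/59 = 0.033898; √c = 0.184115.
λ_− = σ² (1 − √c)² = 2 · (1 − 0.184115)² = 2 · (0.815885)² = 1.331337.
λ_+ = σ² (1 + √c)² = 2 · (1 + 0.184115)² = 2 · (1.184115)² = 2.804256.

Rounded to 4 decimal places: λ_− ≈ 1.3313, λ_+ ≈ 2.8043.


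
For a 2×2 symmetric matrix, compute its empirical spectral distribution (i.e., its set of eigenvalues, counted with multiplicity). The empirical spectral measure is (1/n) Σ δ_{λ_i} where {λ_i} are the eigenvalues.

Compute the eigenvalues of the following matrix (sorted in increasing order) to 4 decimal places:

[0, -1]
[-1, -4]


Since M is real symmetric, both eigenvalues are real; they are the roots of det(λI − M) = λ² − (tr M) λ + det M.
tr M = 0 + (-4) = -4.
det M = 0·(-4) − (-1)² = 0 − 1 = -1.
Characteristic polynomial: λ² + 4λ − 1 = 0.
Discriminant Δ = (tr M)² − 4·det M = 16 − (-4) = 20; √Δ = 4.472136.
λ = (tr M ± √Δ)/2 = (-4 ± 4.472136)/2, giving (tr M − √Δ)/2 = -4.2361 and (tr M + √Δ)/2 = 0.2361.

Eigenvalues sorted in increasing order: [-4.2361, 0.2361].


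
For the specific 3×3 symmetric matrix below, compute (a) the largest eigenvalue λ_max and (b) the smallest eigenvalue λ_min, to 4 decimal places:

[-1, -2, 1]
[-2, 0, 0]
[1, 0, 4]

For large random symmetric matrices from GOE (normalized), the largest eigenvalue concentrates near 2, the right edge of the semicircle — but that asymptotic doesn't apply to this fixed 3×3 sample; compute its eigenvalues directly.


Since M is real symmetric, all three eigenvalues are real; they are the roots of det(λI − M) = λ³ − (tr M) λ² + s λ − det M, where s is the sum of the principal 2×2 minors.
tr M = -1 + 0 + 4 = 3.
s = ((-1)·0 − (-2)²) + ((-1)·4 − 1²) + (0·4 − 0²) = -4 + (-5) + 0 = -9.
det M (expand along row 1) = (-1)·0 − (-2)·(-8) + 1·0 = -16.
Characteristic polynomial: λ³ − 3λ² − 9λ + 16 = 0.
Substitute λ = y + (tr M)/3 = y + 1.000000 to remove the quadratic term: y³ + p·y + q = 0 with p = s − (tr M)²/3 = -12.000000 and q = −2(tr M)³/27 + (tr M)·s/3 − det M = 5.000000.
Three real roots ⇒ use the trigonometric (Viète) form: r = 2√(−p/3) = 4.000000, φ = arccos(3q/(p·r)) = arccos(-0.312500) = 1.888620 rad.
y_k = r·cos(φ/3 − 2πk/3) for k = 0, 1, 2 gives y = 3.233194, 0.422973, -3.656166.
λ_k = y_k + 1.000000 gives λ = 4.2332, 1.4230, -2.6562 (check: the sum is 3.0000 = tr M).

Hence λ_max = 4.2332 and λ_min = -2.6562.


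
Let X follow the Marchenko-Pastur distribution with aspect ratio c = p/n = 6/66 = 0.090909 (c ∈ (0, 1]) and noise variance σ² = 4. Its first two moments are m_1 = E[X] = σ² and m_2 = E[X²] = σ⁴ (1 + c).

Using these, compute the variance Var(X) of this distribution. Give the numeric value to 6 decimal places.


m_1 = E[X] = σ² = 4, so m_1² = 16.
m_2 = E[X²] = σ⁴ (1 + c) = 16 · (1 + 0.090909) = 16 · 1.090909 = 17.454545.
(Note m_2 − m_1² simplifies to c · σ⁴ = 0.090909 · 16.)

Var(X) = m_2 − m_1² = 17.454545 − 16 = 1.454545.


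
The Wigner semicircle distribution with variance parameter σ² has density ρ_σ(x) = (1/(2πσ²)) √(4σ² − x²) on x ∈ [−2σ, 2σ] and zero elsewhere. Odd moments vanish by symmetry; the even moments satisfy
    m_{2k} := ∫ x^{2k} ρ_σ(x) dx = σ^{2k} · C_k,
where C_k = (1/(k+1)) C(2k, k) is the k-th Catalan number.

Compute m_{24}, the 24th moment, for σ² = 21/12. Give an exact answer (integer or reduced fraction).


By the scaled semicircle moment identity, m_{2k} = σ^{2k} · C_k with k = 12.
C_12 = (1/(k+1)) · C(2k, k) = (1/13) · C(24, 12) = (1/13) · 2704156 = 208012.
σ^{2k} = (σ²)^k = (21/12)^12 = 13841287201/16777216.

Therefore m_{24} = σ^{24} · C_12 = (13841287201/16777216) · 208012 = 719788458313603/4194304.


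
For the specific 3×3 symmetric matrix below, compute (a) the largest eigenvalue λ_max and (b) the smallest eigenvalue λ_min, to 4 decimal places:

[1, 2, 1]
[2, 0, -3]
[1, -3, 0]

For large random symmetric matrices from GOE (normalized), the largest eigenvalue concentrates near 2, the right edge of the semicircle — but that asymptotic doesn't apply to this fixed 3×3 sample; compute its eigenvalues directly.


Since M is real symmetric, all three eigenvalues are real; they are the roots of det(λI − M) = λ³ − (tr M) λ² + s λ − det M, where s is the sum of the principal 2×2 minors.
tr M = 1 + 0 + 0 = 1.
s = (1·0 − 2²) + (1·0 − 1²) + (0·0 − (-3)²) = -4 + (-1) + (-9) = -14.
det M (expand along row 1) = 1·(-9) − 2·3 + 1·(-6) = -21.
Characteristic polynomial: λ³ − λ² − 14λ + 21 = 0.
Substitute λ = y + (tr M)/3 = y + 0.333333 to remove the quadratic term: y³ + p·y + q = 0 with p = s − (tr M)²/3 = -14.333333 and q = −2(tr M)³/27 + (tr M)·s/3 − det M = 16.259259.
Three real roots ⇒ use the trigonometric (Viète) form: r = 2√(−p/3) = 4.371626, φ = arccos(3q/(p·r)) = arccos(-0.778452) = 2.462992 rad.
y_k = r·cos(φ/3 − 2πk/3) for k = 0, 1, 2 gives y = 2.979226, 1.281035, -4.260261.
λ_k = y_k + 0.333333 gives λ = 3.3126, 1.6144, -3.9269 (check: the sum is 1.0000 = tr M).

Hence λ_max = 3.3126 and λ_min = -3.9269.


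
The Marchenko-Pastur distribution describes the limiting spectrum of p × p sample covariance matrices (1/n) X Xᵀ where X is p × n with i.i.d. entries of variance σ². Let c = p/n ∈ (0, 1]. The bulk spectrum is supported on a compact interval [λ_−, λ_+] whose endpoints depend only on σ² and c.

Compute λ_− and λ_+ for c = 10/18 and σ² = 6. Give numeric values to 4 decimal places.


c = 10/18 = 0.555556; √c = 0.745356.
λ_− = σ² (1 − √c)² = 6 · (1 − 0.745356)² = 6 · (0.254644)² = 0.389061.
λ_+ = σ² (1 + √c)² = 6 · (1 + 0.745356)² = 6 · (1.745356)² = 18.277605.

Rounded to 4 decimal places: λ_− ≈ 0.3891, λ_+ ≈ 18.2776.


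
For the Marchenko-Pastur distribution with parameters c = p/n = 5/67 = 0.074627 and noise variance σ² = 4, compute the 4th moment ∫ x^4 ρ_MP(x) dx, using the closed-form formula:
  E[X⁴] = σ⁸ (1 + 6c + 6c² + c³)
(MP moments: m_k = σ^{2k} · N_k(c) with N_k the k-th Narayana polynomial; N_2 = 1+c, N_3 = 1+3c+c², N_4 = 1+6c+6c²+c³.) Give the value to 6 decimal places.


E[X⁴] = σ⁸ (1 + 6c + 6c² + c³) (fourth MP moment). With σ² = 4 (so σ⁸ = 256) and c = 5/67 = 0.074627: E[X⁴] = 256 · (1 + 6·0.074627 + 6·(0.074627)² + (0.074627)³) = 256 · 1.481592.

So E[X^4] = 379.287505.


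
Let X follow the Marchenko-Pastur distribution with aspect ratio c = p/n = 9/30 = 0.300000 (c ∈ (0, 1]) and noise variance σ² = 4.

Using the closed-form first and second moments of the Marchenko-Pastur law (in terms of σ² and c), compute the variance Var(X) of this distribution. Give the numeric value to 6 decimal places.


Recall the MP moments m_1 = E[X] = σ² and m_2 = E[X²] = σ⁴ (1 + c).
m_1 = E[X] = σ² = 4, so m_1² = 16.
m_2 = E[X²] = σ⁴ (1 + c) = 16 · (1 + 0.300000) = 16 · 1.300000 = 20.800000.
(Note m_2 − m_1² simplifies to c · σ⁴ = 0.300000 · 16.)

Var(X) = m_2 − m_1² = 20.800000 − 16 = 4.800000.


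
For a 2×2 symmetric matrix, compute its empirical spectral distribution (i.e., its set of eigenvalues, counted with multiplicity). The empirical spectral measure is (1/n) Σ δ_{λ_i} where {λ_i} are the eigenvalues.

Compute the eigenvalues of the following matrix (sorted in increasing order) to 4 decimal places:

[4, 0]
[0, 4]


Since M is real symmetric, both eigenvalues are real; they are the roots of det(λI − M) = λ² − (tr M) λ + det M.
tr M = 4 + 4 = 8.
det M = 4·4 − 0² = 16 − 0 = 16.
Characteristic polynomial: λ² − 8λ + 16 = 0.
Discriminant Δ = (tr M)² − 4·det M = 64 − 64 = 0; √Δ = 0.000000.
λ = (tr M ± √Δ)/2 = (8 ± 0.000000)/2, giving (tr M − √Δ)/2 = 4.0000 and (tr M + √Δ)/2 = 4.0000.

Eigenvalues sorted in increasing order: [4.0000, 4.0000].


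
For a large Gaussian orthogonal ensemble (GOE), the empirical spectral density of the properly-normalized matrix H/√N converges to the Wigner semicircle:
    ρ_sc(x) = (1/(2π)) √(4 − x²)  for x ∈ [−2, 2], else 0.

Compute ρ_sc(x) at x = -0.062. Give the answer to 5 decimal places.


ρ_sc(x) = (1/(2π)) √(4 − x²). With x = -0.062:
  4 − x² = 4 − (-0.062)² = 4 − 0.003844 = 3.996156.
  √(4 − x²) = 1.999039.
  1/(2π) = 0.159155.
  ρ_sc(-0.062) = 0.159155 · 1.999039 = 0.318157.

Rounded to 5 decimal places: ρ_sc(-0.062) ≈ 0.31816.


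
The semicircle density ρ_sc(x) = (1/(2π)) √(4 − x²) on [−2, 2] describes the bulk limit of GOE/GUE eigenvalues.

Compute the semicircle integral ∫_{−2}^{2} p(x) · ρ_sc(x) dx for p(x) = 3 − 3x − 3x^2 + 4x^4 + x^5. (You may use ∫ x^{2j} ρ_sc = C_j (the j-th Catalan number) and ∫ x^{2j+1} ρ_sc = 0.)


Write p(x) = Σ a_i x^i, split into monomials and integrate each against ρ_sc separately.
Using ∫ x^{2j} ρ_sc = C_j = (1/(j+1)) C(2j, j) (Catalan numbers) and ∫ x^{2j+1} ρ_sc = 0 (odd monomials vanish by symmetry):
  i = 0 (even): a_0 · C_{0} = 3 · 1 = 3
  i = 1 (odd): ∫ x^1 ρ_sc = 0 (vanishes)
  i = 2 (even): a_2 · C_{1} = -3 · 1 = -3
  i = 4 (even): a_4 · C_{2} = 4 · 2 = 8
  i = 5 (odd): ∫ x^5 ρ_sc = 0 (vanishes)

Summing the contributions: ∫_{−2}^{2} p(x) ρ_sc(x) dx = 3 + (-3) + 8 = 8.


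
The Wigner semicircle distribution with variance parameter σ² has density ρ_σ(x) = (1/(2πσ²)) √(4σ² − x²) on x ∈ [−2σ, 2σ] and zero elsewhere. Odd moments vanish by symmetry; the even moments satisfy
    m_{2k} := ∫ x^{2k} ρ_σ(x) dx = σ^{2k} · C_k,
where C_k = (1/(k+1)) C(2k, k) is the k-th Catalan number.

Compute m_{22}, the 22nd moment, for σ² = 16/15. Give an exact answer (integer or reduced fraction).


By the scaled semicircle moment identity, m_{2k} = σ^{2k} · C_k with k = 11.
C_11 = (1/(k+1)) · C(2k, k) = (1/12) · C(22, 11) = (1/12) · 705432 = 58786.
σ^{2k} = (σ²)^k = (16/15)^11 = 17592186044416/8649755859375.

Therefore m_{22} = σ^{22} · C_11 = (17592186044416/8649755859375) · 58786 = 1034174248807038976/8649755859375.


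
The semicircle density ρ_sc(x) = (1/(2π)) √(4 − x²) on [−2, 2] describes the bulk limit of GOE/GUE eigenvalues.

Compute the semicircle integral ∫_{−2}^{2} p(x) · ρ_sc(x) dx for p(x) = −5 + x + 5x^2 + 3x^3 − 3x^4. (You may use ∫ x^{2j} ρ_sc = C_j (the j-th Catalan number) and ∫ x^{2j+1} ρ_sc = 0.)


Write p(x) = Σ a_i x^i, split into monomials and integrate each against ρ_sc separately.
Using ∫ x^{2j} ρ_sc = C_j = (1/(j+1)) C(2j, j) (Catalan numbers) and ∫ x^{2j+1} ρ_sc = 0 (odd monomials vanish by symmetry):
  i = 0 (even): a_0 · C_{0} = -5 · 1 = -5
  i = 1 (odd): ∫ x^1 ρ_sc = 0 (vanishes)
  i = 2 (even): a_2 · C_{1} = 5 · 1 = 5
  i = 3 (odd): ∫ x^3 ρ_sc = 0 (vanishes)
  i = 4 (even): a_4 · C_{2} = -3 · 2 = -6

Summing the contributions: ∫_{−2}^{2} p(x) ρ_sc(x) dx = (-5) + 5 + (-6) = -6.


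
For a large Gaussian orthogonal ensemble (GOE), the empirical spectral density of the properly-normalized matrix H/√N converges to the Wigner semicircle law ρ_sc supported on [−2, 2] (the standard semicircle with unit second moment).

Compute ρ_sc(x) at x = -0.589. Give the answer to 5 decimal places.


ρ_sc(x) = (1/(2π)) √(4 − x²). With x = -0.589:
  4 − x² = 4 − (-0.589)² = 4 − 0.346921 = 3.653079.
  √(4 − x²) = 1.911303.
  1/(2π) = 0.159155.
  ρ_sc(-0.589) = 0.159155 · 1.911303 = 0.304193.

Rounded to 5 decimal places: ρ_sc(-0.589) ≈ 0.30419.


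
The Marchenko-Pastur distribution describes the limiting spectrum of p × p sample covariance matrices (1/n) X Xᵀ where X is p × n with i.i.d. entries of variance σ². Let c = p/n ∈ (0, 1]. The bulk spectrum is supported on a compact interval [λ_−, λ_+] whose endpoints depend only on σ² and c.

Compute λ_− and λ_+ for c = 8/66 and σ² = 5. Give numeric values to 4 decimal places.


c = 8/66 = 0.121212; √c = 0.348155.
λ_− = σ² (1 − √c)² = 5 · (1 − 0.348155)² = 5 · (0.651845)² = 2.124507.
λ_+ = σ² (1 + √c)² = 5 · (1 + 0.348155)² = 5 · (1.348155)² = 9.087614.

Rounded to 4 decimal places: λ_− ≈ 2.1245, λ_+ ≈ 9.0876.


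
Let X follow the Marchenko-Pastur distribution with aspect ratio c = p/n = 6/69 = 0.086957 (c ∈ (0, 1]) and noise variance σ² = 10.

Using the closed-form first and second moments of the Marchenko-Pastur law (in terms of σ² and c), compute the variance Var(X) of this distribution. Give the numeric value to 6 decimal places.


Recall the MP moments m_1 = E[X] = σ² and m_2 = E[X²] = σ⁴ (1 + c).
m_1 = E[X] = σ² = 10, so m_1² = 100.
m_2 = E[X²] = σ⁴ (1 + c) = 100 · (1 + 0.086957) = 100 · 1.086957 = 108.695652.
(Note m_2 − m_1² simplifies to c · σ⁴ = 0.086957 · 100.)

Var(X) = m_2 − m_1² = 108.695652 − 100 = 8.695652.


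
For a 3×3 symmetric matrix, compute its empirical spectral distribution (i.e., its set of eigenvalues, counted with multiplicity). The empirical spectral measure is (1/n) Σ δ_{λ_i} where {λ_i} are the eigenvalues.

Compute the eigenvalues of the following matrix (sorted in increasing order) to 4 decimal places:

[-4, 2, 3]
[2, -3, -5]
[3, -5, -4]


Since M is real symmetric, all three eigenvalues are real; they are the roots of det(λI − M) = λ³ − (tr M) λ² + s λ − det M, where s is the sum of the principal 2×2 minors.
tr M = -4 + (-3) + (-4) = -11.
s = ((-4)·(-3) − 2²) + ((-4)·(-4) − 3²) + ((-3)·(-4) − (-5)²) = 8 + 7 + (-13) = 2.
det M (expand along row 1) = (-4)·(-13) − 2·7 + 3·(-1) = 35.
Characteristic polynomial: λ³ + 11λ² + 2λ − 35 = 0.
Substitute λ = y + (tr M)/3 = y − 3.666667 to remove the quadratic term: y³ + p·y + q = 0 with p = s − (tr M)²/3 = -38.333333 and q = −2(tr M)³/27 + (tr M)·s/3 − det M = 56.259259.
Three real roots ⇒ use the trigonometric (Viète) form: r = 2√(−p/3) = 7.149204, φ = arccos(3q/(p·r)) = arccos(-0.615859) = 2.234272 rad.
y_k = r·cos(φ/3 − 2πk/3) for k = 0, 1, 2 gives y = 5.256470, 1.568249, -6.824719.
λ_k = y_k − 3.666667 gives λ = 1.5898, -2.0984, -10.4914 (check: the sum is -11.0000 = tr M).

Eigenvalues sorted in increasing order: [-10.4914, -2.0984, 1.5898].


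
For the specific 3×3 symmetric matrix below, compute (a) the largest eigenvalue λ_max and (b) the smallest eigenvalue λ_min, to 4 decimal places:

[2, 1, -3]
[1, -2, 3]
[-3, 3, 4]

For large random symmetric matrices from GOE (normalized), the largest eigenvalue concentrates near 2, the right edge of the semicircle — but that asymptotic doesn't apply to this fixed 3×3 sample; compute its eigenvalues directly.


Since M is real symmetric, all three eigenvalues are real; they are the roots of det(λI − M) = λ³ − (tr M) λ² + s λ − det M, where s is the sum of the principal 2×2 minors.
tr M = 2 + (-2) + 4 = 4.
s = (2·(-2) − 1²) + (2·4 − (-3)²) + ((-2)·4 − 3²) = -5 + (-1) + (-17) = -23.
det M (expand along row 1) = 2·(-17) − 1·13 + (-3)·(-3) = -38.
Characteristic polynomial: λ³ − 4λ² − 23λ + 38 = 0.
Substitute λ = y + (tr M)/3 = y + 1.333333 to remove the quadratic term: y³ + p·y + q = 0 with p = s − (tr M)²/3 = -28.333333 and q = −2(tr M)³/27 + (tr M)·s/3 − det M = 2.592593.
Three real roots ⇒ use the trigonometric (Viète) form: r = 2√(−p/3) = 6.146363, φ = arccos(3q/(p·r)) = arccos(-0.044662) = 1.615473 rad.
y_k = r·cos(φ/3 − 2πk/3) for k = 0, 1, 2 gives y = 5.276551, 0.091530, -5.368081.
λ_k = y_k + 1.333333 gives λ = 6.6099, 1.4249, -4.0347 (check: the sum is 4.0000 = tr M).

Hence λ_max = 6.6099 and λ_min = -4.0347.
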